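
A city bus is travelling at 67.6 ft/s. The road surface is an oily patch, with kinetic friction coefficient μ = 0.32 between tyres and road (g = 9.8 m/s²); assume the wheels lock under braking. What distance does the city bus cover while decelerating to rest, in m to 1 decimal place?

Braking distance ≈ 67.7 m

67.6 ft/s × 0.3048 = 20.6045 m/s.
a = μg = 0.32 × 9.8 = 3.136 m/s².
Braking distance = v²/(2a) = 20.6045² / (2 × 3.136) = 424.545 / 6.272 = 67.689 m.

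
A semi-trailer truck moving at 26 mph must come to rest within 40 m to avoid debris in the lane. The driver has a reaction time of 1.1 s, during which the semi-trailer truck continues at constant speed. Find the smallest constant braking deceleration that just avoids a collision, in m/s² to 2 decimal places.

26 mph × 0.44704 = 11.6230 m/s.
Distance covered during reaction = 11.6230 × 1.1 = 12.785 m.
Distance available for braking: 40 − 12.785 = 27.215 m.
v² = 2a·d ⇒ a = v²/(2d) = 11.6230² / (2 × 27.215) = 135.094 / 54.430 = 2.4820 m/s².

Required deceleration ≈ 2.48 m/s²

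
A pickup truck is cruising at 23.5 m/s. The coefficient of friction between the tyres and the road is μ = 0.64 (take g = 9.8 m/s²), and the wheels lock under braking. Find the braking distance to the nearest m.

a = μg = 0.64 × 9.8 = 6.272 m/s².
Braking distance = v²/(2a) = 23.5000² / (2 × 6.272) = 552.250 / 12.544 = 44.025 m.

Braking distance ≈ 44 m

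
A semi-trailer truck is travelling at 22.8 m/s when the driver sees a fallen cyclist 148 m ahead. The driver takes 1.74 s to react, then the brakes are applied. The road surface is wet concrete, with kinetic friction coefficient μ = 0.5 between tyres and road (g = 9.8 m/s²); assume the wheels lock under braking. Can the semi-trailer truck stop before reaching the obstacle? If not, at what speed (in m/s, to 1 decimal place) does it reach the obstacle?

Yes — it stops about 55.3 m short of the obstacle, so it never reaches it

a = μg = 0.5 × 9.8 = 4.900 m/s².
Reaction distance = 22.8000 × 1.74 = 39.672 m.
Braking distance = v²/(2a) = 519.840 / 9.800 = 53.045 m.
Total stopping distance = 39.672 + 53.045 = 92.717 m, vs 148 m available — it stops with 148 − 92.717 = 55.283 m to spare.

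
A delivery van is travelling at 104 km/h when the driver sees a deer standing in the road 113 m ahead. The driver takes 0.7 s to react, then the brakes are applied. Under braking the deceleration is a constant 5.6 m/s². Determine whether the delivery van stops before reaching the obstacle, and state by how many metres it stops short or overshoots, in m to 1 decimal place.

Yes — it stops 18.3 m short of the obstacle

104 km/h ÷ 3.6 = 28.8889 m/s.
Reaction distance = 28.8889 × 0.7 = 20.222 m.
Braking distance = v²/(2a) = 834.569 / 11.200 = 74.515 m.
Total stopping distance = 20.222 + 74.515 = 94.737 m, vs 113 m available — it stops with 113 − 94.737 = 18.263 m to spare.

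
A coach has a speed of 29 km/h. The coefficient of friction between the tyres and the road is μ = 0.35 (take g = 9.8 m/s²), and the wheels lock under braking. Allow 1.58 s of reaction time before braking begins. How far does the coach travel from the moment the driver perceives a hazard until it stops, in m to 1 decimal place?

Total stopping distance ≈ 22.2 m

29 km/h ÷ 3.6 = 8.0556 m/s.
a = μg = 0.35 × 9.8 = 3.430 m/s².
Reaction distance = v·t_r = 8.0556 × 1.58 = 12.728 m.
Braking distance = v²/(2a) = 8.0556² / (2 × 3.430) = 64.893 / 6.860 = 9.460 m.
Total = 12.728 + 9.460 = 22.188 m.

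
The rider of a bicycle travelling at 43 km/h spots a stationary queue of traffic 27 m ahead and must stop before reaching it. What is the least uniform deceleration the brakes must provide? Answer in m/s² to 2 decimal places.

43 km/h ÷ 3.6 = 11.9444 m/s.
v² = 2a·d ⇒ a = v²/(2d) = 11.9444² / (2 × 27.000) = 142.669 / 54.000 = 2.6420 m/s².

Required deceleration ≈ 2.64 m/s²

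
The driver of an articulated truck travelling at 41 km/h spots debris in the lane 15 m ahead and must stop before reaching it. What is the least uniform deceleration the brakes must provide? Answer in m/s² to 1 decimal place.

Required deceleration ≈ 4.3 m/s²

41 km/h ÷ 3.6 = 11.3889 m/s.
v² = 2a·d ⇒ a = v²/(2d) = 11.3889² / (2 × 15.000) = 129.707 / 30.000 = 4.3236 m/s².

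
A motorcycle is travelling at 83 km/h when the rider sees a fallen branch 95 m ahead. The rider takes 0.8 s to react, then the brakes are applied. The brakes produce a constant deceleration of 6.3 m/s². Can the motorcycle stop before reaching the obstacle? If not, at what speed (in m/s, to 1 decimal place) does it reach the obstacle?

83 km/h ÷ 3.6 = 23.0556 m/s.
Reaction distance = 23.0556 × 0.8 = 18.444 m.
Braking distance = v²/(2a) = 531.561 / 12.600 = 42.187 m.
Total stopping distance = 18.444 + 42.187 = 60.631 m, vs 95 m available — it stops with 95 − 60.631 = 34.369 m to spare.

Yes — it stops about 34.4 m short of the obstacle, so it never reaches it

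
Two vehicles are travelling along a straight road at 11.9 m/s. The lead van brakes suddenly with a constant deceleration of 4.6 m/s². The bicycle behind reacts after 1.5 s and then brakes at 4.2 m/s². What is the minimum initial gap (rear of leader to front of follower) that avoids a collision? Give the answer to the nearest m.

Minimum gap ≈ 19 m

Leader travels v²/(2a_L) = 141.610 / 9.200 = 15.392 m before stopping.
Follower covers v·t_r = 11.9000 × 1.5 = 17.850 m while reacting, then v²/(2a_F) = 141.610 / 8.400 = 16.858 m while braking, for a total of 17.850 + 16.858 = 34.708 m.
Since a_F ≤ a_L and the follower starts braking later, the follower is never slower than the leader, so the closest approach is when both have stopped.
Minimum gap = 34.708 − 15.392 = 19.316 m.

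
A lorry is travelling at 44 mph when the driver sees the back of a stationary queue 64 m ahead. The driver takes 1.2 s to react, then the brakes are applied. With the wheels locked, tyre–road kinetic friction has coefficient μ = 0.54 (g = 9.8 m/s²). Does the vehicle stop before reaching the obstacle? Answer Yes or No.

44 mph × 0.44704 = 19.6698 m/s.
a = μg = 0.54 × 9.8 = 5.292 m/s².
Reaction distance = 19.6698 × 1.2 = 23.604 m.
Braking distance = v²/(2a) = 386.901 / 10.584 = 36.555 m.
Total stopping distance = 23.604 + 36.555 = 60.159 m, vs 64 m available — it stops with 64 − 60.159 = 3.841 m to spare.

Yes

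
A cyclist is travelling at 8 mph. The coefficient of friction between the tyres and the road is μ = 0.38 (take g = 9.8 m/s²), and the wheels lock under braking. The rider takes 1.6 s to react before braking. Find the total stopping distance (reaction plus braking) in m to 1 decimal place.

8 mph × 0.44704 = 3.5763 m/s.
a = μg = 0.38 × 9.8 = 3.724 m/s².
Reaction distance = v·t_r = 3.5763 × 1.6 = 5.722 m.
Braking distance = v²/(2a) = 3.5763² / (2 × 3.724) = 12.790 / 7.448 = 1.717 m.
Total = 5.722 + 1.717 = 7.439 m.

Total stopping distance ≈ 7.4 m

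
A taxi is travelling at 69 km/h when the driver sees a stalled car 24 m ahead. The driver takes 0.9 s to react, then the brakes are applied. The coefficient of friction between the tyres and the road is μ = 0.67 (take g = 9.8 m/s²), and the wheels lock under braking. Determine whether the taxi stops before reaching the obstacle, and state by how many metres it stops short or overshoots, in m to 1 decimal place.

No — it overshoots by 21.2 m

69 km/h ÷ 3.6 = 19.1667 m/s.
a = μg = 0.67 × 9.8 = 6.566 m/s².
Reaction distance = 19.1667 × 0.9 = 17.250 m.
Braking distance = v²/(2a) = 367.362 / 13.132 = 27.975 m.
Total stopping distance = 17.250 + 27.975 = 45.225 m, vs 24 m available — it cannot stop in time and overshoots by 45.225 − 24 = 21.225 m.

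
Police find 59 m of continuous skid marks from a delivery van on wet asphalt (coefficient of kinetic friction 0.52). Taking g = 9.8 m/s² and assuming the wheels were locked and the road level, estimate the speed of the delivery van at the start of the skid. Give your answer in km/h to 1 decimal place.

Initial speed ≈ 88.3 km/h

Deceleration a = μg = 0.52 × 9.8 = 5.096 m/s².
v = √(2a·d) = √(2 × 5.096 × 59) = √601.328 = 24.5220 m/s.
= 24.5220 × 3.6 = 88.279 km/h.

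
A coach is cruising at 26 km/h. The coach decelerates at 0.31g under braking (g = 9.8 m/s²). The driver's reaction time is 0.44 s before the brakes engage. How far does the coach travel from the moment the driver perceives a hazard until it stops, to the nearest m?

26 km/h ÷ 3.6 = 7.2222 m/s.
a = 0.31 × 9.8 = 3.038 m/s².
Reaction distance = v·t_r = 7.2222 × 0.44 = 3.178 m.
Braking distance = v²/(2a) = 7.2222² / (2 × 3.038) = 52.160 / 6.076 = 8.585 m.
Total = 3.178 + 8.585 = 11.763 m.

Total stopping distance ≈ 12 m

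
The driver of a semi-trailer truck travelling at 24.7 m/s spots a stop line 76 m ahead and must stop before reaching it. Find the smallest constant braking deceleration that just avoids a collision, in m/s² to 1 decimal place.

v² = 2a·d ⇒ a = v²/(2d) = 24.7000² / (2 × 76.000) = 610.090 / 152.000 = 4.0137 m/s².

Required deceleration ≈ 4.0 m/s²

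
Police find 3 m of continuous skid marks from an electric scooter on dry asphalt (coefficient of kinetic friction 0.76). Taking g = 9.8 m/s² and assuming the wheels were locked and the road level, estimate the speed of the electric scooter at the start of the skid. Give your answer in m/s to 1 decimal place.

Initial speed ≈ 6.7 m/s

Deceleration a = μg = 0.76 × 9.8 = 7.448 m/s².
v = √(2a·d) = √(2 × 7.448 × 3) = √44.688 = 6.6849 m/s.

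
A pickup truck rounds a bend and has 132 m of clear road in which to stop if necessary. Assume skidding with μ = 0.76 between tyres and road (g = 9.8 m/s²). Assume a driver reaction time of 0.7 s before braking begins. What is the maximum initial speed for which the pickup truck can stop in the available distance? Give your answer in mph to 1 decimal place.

Maximum speed ≈ 88.2 mph

a = μg = 0.76 × 9.8 = 7.448 m/s².
Stopping distance: v·t_r + v²/(2a) = 132 with t_r = 0.7 s and a = 7.448 m/s².
So v² + 10.427 v − 1966.27 = 0.
Positive root: v = −a·t_r + √((a·t_r)² + 2a·d) = −5.214 + √(27.186 + 1966.27) = 39.4341 m/s.
39.4341 m/s ÷ 0.44704 = 88.212 mph.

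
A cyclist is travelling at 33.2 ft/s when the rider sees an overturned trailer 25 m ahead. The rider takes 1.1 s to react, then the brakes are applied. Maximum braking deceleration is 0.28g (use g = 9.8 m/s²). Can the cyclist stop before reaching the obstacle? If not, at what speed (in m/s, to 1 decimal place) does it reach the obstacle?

No — it strikes the obstacle at 5.1 m/s

33.2 ft/s × 0.3048 = 10.1194 m/s.
a = 0.28 × 9.8 = 2.744 m/s².
Reaction distance = 10.1194 × 1.1 = 11.131 m.
Braking distance needed to stop: v²/(2a) = 102.402 / 5.488 = 18.659 m, so total needed = 11.131 + 18.659 = 29.790 m > 25 m — it cannot stop.
Distance remaining when braking begins: 25 − 11.131 = 13.869 m.
v² = v₀² − 2a·d = 102.402 − 2 × 2.744 × 13.869 = 26.289 m²/s².
v = √26.289 = 5.127 m/s.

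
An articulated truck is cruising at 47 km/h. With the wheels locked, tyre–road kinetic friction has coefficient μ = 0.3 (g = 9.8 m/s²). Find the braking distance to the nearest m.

47 km/h ÷ 3.6 = 13.0556 m/s.
a = μg = 0.3 × 9.8 = 2.940 m/s².
Braking distance = v²/(2a) = 13.0556² / (2 × 2.940) = 170.449 / 5.880 = 28.988 m.

Braking distance ≈ 29 m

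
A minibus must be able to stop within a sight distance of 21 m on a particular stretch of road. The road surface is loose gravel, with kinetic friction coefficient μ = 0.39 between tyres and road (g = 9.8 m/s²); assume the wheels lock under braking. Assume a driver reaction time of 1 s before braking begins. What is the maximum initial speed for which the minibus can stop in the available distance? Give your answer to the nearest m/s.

Maximum speed ≈ 9 m/s

a = μg = 0.39 × 9.8 = 3.822 m/s².
Stopping distance: v·t_r + v²/(2a) = 21 with t_r = 1 s and a = 3.822 m/s².
So v² + 7.644 v − 160.52 = 0.
Positive root: v = −a·t_r + √((a·t_r)² + 2a·d) = −3.822 + √(14.608 + 160.52) = 9.4116 m/s.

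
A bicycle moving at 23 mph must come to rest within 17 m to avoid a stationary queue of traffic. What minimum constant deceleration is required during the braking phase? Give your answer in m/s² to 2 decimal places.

23 mph × 0.44704 = 10.2819 m/s.
v² = 2a·d ⇒ a = v²/(2d) = 10.2819² / (2 × 17.000) = 105.717 / 34.000 = 3.1093 m/s².

Required deceleration ≈ 3.11 m/s²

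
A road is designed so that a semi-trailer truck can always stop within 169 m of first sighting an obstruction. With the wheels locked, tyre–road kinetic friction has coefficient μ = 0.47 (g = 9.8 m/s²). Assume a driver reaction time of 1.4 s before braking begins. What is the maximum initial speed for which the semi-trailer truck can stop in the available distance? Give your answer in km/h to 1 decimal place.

a = μg = 0.47 × 9.8 = 4.606 m/s².
Stopping distance: v·t_r + v²/(2a) = 169 with t_r = 1.4 s and a = 4.606 m/s².
So v² + 12.897 v − 1556.83 = 0.
Positive root: v = −a·t_r + √((a·t_r)² + 2a·d) = −6.448 + √(41.577 + 1556.83) = 33.5321 m/s.
33.5321 m/s × 3.6 = 120.716 km/h.

Maximum speed ≈ 120.7 km/h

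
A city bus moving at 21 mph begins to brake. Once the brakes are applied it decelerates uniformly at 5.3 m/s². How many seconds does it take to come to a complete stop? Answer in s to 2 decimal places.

21 mph × 0.44704 = 9.3878 m/s.
Braking time = v/a = 9.3878 / 5.300 = 1.771 s.

Braking time ≈ 1.77 s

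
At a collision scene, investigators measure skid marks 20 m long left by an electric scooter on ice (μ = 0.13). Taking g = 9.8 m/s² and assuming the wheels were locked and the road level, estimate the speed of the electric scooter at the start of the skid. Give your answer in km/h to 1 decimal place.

Initial speed ≈ 25.7 km/h

Deceleration a = μg = 0.13 × 9.8 = 1.274 m/s².
v = √(2a·d) = √(2 × 1.274 × 20) = √50.960 = 7.1386 m/s.
= 7.1386 × 3.6 = 25.699 km/h.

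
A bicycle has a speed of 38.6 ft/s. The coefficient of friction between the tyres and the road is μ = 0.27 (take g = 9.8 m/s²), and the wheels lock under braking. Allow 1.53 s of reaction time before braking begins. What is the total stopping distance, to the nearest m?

38.6 ft/s × 0.3048 = 11.7653 m/s.
a = μg = 0.27 × 9.8 = 2.646 m/s².
Reaction distance = v·t_r = 11.7653 × 1.53 = 18.001 m.
Braking distance = v²/(2a) = 11.7653² / (2 × 2.646) = 138.422 / 5.292 = 26.157 m.
Total = 18.001 + 26.157 = 44.158 m.

Total stopping distance ≈ 44 m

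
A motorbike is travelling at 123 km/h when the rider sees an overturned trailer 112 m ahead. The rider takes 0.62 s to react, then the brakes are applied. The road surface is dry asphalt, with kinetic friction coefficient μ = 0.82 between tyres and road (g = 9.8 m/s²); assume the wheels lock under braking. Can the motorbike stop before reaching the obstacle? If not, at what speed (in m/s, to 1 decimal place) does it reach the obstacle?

Yes — it stops about 18.2 m short of the obstacle, so it never reaches it

123 km/h ÷ 3.6 = 34.1667 m/s.
a = μg = 0.82 × 9.8 = 8.036 m/s².
Reaction distance = 34.1667 × 0.62 = 21.183 m.
Braking distance = v²/(2a) = 1167.363 / 16.072 = 72.633 m.
Total stopping distance = 21.183 + 72.633 = 93.816 m, vs 112 m available — it stops with 112 − 93.816 = 18.184 m to spare.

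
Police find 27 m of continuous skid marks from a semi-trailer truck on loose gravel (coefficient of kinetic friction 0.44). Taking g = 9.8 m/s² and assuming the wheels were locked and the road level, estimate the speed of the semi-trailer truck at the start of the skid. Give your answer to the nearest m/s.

Deceleration a = μg = 0.44 × 9.8 = 4.312 m/s².
v = √(2a·d) = √(2 × 4.312 × 27) = √232.848 = 15.2594 m/s.

Initial speed ≈ 15 m/s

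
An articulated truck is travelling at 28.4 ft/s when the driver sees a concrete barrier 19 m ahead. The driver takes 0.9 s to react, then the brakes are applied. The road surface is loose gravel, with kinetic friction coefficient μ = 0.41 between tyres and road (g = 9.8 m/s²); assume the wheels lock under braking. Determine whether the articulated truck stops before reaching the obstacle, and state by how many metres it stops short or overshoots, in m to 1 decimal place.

Yes — it stops 1.9 m short of the obstacle

28.4 ft/s × 0.3048 = 8.6563 m/s.
a = μg = 0.41 × 9.8 = 4.018 m/s².
Reaction distance = 8.6563 × 0.9 = 7.791 m.
Braking distance = v²/(2a) = 74.932 / 8.036 = 9.325 m.
Total stopping distance = 7.791 + 9.325 = 17.116 m, vs 19 m available — it stops with 19 − 17.116 = 1.884 m to spare.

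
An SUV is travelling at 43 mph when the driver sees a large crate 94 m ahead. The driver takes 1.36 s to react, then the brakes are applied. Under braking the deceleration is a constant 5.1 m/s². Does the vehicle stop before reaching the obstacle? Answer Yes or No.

Yes

43 mph × 0.44704 = 19.2227 m/s.
Reaction distance = 19.2227 × 1.36 = 26.143 m.
Braking distance = v²/(2a) = 369.512 / 10.200 = 36.227 m.
Total stopping distance = 26.143 + 36.227 = 62.370 m, vs 94 m available — it stops with 94 − 62.370 = 31.630 m to spare.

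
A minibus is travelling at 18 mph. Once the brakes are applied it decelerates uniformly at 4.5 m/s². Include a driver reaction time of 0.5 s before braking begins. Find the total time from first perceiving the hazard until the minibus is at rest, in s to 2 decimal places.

18 mph × 0.44704 = 8.0467 m/s.
Braking time = v/a = 8.0467 / 4.500 = 1.788 s.
Total = 0.5 + 1.788 = 2.288 s.

Total time ≈ 2.29 s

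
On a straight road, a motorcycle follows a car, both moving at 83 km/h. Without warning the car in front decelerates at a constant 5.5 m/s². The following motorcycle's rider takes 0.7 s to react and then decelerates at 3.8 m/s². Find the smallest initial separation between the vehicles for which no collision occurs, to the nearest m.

83 km/h ÷ 3.6 = 23.0556 m/s.
Leader travels v²/(2a_L) = 531.561 / 11.000 = 48.324 m before stopping.
Follower covers v·t_r = 23.0556 × 0.7 = 16.139 m while reacting, then v²/(2a_F) = 531.561 / 7.600 = 69.942 m while braking, for a total of 16.139 + 69.942 = 86.081 m.
Since a_F ≤ a_L and the follower starts braking later, the follower is never slower than the leader, so the closest approach is when both have stopped.
Minimum gap = 86.081 − 48.324 = 37.757 m.

Minimum gap ≈ 38 m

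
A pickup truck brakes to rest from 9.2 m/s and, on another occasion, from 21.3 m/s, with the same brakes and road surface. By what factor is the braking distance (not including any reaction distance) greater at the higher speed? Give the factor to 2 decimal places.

Factor ≈ 5.36

Braking distance d = v²/(2a), so with a fixed, d ∝ v².
Factor = (21.3/9.2)² = 2.3152² = 5.3602.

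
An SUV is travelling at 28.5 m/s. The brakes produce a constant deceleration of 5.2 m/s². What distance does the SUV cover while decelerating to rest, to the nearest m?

Braking distance = v²/(2a) = 28.5000² / (2 × 5.200) = 812.250 / 10.400 = 78.101 m.

Braking distance ≈ 78 m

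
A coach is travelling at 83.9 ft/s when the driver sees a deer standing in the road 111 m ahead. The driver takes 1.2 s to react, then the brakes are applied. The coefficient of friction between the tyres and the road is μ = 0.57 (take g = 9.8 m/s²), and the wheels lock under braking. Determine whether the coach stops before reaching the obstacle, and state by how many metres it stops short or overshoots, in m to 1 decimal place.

Yes — it stops 21.8 m short of the obstacle

83.9 ft/s × 0.3048 = 25.5727 m/s.
a = μg = 0.57 × 9.8 = 5.586 m/s².
Reaction distance = 25.5727 × 1.2 = 30.687 m.
Braking distance = v²/(2a) = 653.963 / 11.172 = 58.536 m.
Total stopping distance = 30.687 + 58.536 = 89.223 m, vs 111 m available — it stops with 111 − 89.223 = 21.777 m to spare.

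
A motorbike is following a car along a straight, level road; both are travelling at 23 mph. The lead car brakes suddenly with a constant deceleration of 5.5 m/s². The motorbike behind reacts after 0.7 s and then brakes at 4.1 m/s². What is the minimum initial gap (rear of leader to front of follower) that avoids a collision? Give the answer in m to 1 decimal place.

Minimum gap ≈ 10.5 m

23 mph × 0.44704 = 10.2819 m/s.
Leader travels v²/(2a_L) = 105.717 / 11.000 = 9.611 m before stopping.
Follower covers v·t_r = 10.2819 × 0.7 = 7.197 m while reacting, then v²/(2a_F) = 105.717 / 8.200 = 12.892 m while braking, for a total of 7.197 + 12.892 = 20.089 m.
Since a_F ≤ a_L and the follower starts braking later, the follower is never slower than the leader, so the closest approach is when both have stopped.
Minimum gap = 20.089 − 9.611 = 10.478 m.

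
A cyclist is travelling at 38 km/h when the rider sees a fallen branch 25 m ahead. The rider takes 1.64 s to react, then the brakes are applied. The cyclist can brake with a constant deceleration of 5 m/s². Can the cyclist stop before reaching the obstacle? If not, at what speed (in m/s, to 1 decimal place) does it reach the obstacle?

No — it strikes the obstacle at 5.9 m/s

38 km/h ÷ 3.6 = 10.5556 m/s.
Reaction distance = 10.5556 × 1.64 = 17.311 m.
Braking distance needed to stop: v²/(2a) = 111.421 / 10.000 = 11.142 m, so total needed = 17.311 + 11.142 = 28.453 m > 25 m — it cannot stop.
Distance remaining when braking begins: 25 − 17.311 = 7.689 m.
v² = v₀² − 2a·d = 111.421 − 2 × 5.000 × 7.689 = 34.531 m²/s².
v = √34.531 = 5.876 m/s.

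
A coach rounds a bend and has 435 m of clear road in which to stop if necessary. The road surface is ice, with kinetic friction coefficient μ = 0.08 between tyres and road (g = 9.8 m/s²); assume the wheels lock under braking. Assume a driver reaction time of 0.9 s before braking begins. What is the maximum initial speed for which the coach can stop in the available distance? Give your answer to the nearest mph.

a = μg = 0.08 × 9.8 = 0.784 m/s².
Stopping distance: v·t_r + v²/(2a) = 435 with t_r = 0.9 s and a = 0.784 m/s².
So v² + 1.411 v − 682.08 = 0.
Positive root: v = −a·t_r + √((a·t_r)² + 2a·d) = −0.706 + √(0.498 + 682.08) = 25.4202 m/s.
25.4202 m/s ÷ 0.44704 = 56.863 mph.

Maximum speed ≈ 57 mph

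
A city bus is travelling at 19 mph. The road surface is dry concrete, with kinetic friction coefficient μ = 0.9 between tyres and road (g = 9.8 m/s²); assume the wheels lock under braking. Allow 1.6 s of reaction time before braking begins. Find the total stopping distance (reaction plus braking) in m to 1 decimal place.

19 mph × 0.44704 = 8.4938 m/s.
a = μg = 0.9 × 9.8 = 8.820 m/s².
Reaction distance = v·t_r = 8.4938 × 1.6 = 13.590 m.
Braking distance = v²/(2a) = 8.4938² / (2 × 8.820) = 72.145 / 17.640 = 4.090 m.
Total = 13.590 + 4.090 = 17.680 m.

Total stopping distance ≈ 17.7 m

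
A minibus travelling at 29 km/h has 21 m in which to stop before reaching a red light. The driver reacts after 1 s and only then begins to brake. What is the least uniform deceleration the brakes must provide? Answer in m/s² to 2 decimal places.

29 km/h ÷ 3.6 = 8.0556 m/s.
Distance covered during reaction = 8.0556 × 1 = 8.056 m.
Distance available for braking: 21 − 8.056 = 12.944 m.
v² = 2a·d ⇒ a = v²/(2d) = 8.0556² / (2 × 12.944) = 64.893 / 25.888 = 2.5067 m/s².

Required deceleration ≈ 2.51 m/s²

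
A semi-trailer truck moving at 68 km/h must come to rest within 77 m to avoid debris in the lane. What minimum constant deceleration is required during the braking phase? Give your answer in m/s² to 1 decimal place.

68 km/h ÷ 3.6 = 18.8889 m/s.
v² = 2a·d ⇒ a = v²/(2d) = 18.8889² / (2 × 77.000) = 356.791 / 154.000 = 2.3168 m/s².

Required deceleration ≈ 2.3 m/s²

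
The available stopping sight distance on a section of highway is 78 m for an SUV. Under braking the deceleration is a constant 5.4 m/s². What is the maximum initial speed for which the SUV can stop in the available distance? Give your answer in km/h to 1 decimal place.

Maximum speed ≈ 104.5 km/h

v²/(2a) = d ⇒ v = √(2 × 5.400 × 78) = √842.40 = 29.0241 m/s.
29.0241 m/s × 3.6 = 104.487 km/h.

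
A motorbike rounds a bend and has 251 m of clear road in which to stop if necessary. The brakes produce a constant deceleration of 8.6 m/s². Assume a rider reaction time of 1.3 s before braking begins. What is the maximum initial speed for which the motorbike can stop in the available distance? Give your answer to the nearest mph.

Maximum speed ≈ 124 mph

Stopping distance: v·t_r + v²/(2a) = 251 with t_r = 1.3 s and a = 8.600 m/s².
So v² + 22.360 v − 4317.20 = 0.
Positive root: v = −a·t_r + √((a·t_r)² + 2a·d) = −11.180 + √(124.992 + 4317.20) = 55.4698 m/s.
55.4698 m/s ÷ 0.44704 = 124.082 mph.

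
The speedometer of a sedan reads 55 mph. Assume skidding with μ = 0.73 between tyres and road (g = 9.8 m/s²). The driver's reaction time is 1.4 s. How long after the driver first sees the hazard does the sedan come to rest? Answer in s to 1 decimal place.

Total time ≈ 4.8 s

55 mph × 0.44704 = 24.5872 m/s.
a = μg = 0.73 × 9.8 = 7.154 m/s².
Braking time = v/a = 24.5872 / 7.154 = 3.437 s.
Total = 1.4 + 3.437 = 4.837 s.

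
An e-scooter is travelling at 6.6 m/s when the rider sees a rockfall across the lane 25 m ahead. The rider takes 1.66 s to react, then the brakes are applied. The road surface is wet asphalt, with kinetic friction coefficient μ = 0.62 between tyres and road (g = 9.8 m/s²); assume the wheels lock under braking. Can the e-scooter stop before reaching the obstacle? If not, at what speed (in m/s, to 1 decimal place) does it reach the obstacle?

a = μg = 0.62 × 9.8 = 6.076 m/s².
Reaction distance = 6.6000 × 1.66 = 10.956 m.
Braking distance = v²/(2a) = 43.560 / 12.152 = 3.585 m.
Total stopping distance = 10.956 + 3.585 = 14.541 m, vs 25 m available — it stops with 25 − 14.541 = 10.459 m to spare.

Yes — it stops about 10.5 m short of the obstacle, so it never reaches it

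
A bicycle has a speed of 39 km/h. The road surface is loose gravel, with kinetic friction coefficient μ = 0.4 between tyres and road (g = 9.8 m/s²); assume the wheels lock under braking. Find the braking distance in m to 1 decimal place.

Braking distance ≈ 15.0 m

39 km/h ÷ 3.6 = 10.8333 m/s.
a = μg = 0.4 × 9.8 = 3.920 m/s².
Braking distance = v²/(2a) = 10.8333² / (2 × 3.920) = 117.360 / 7.840 = 14.969 m.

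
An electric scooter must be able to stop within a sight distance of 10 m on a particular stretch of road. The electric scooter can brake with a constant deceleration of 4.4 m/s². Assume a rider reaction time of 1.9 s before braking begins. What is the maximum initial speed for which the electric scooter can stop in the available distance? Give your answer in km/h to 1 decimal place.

Maximum speed ≈ 15.1 km/h

Stopping distance: v·t_r + v²/(2a) = 10 with t_r = 1.9 s and a = 4.400 m/s².
So v² + 16.720 v − 88.00 = 0.
Positive root: v = −a·t_r + √((a·t_r)² + 2a·d) = −8.360 + √(69.890 + 88.00) = 4.2054 m/s.
4.2054 m/s × 3.6 = 15.139 km/h.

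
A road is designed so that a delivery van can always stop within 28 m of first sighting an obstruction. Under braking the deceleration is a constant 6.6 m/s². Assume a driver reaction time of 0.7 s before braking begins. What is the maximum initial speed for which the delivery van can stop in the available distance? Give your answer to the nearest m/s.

Stopping distance: v·t_r + v²/(2a) = 28 with t_r = 0.7 s and a = 6.600 m/s².
So v² + 9.240 v − 369.60 = 0.
Positive root: v = −a·t_r + √((a·t_r)² + 2a·d) = −4.620 + √(21.344 + 369.60) = 15.1523 m/s.

Maximum speed ≈ 15 m/s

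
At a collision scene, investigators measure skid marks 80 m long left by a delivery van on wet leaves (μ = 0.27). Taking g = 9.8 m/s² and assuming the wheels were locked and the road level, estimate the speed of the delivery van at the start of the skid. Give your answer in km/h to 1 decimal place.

Deceleration a = μg = 0.27 × 9.8 = 2.646 m/s².
v = √(2a·d) = √(2 × 2.646 × 80) = √423.360 = 20.5757 m/s.
= 20.5757 × 3.6 = 74.073 km/h.

Initial speed ≈ 74.1 km/h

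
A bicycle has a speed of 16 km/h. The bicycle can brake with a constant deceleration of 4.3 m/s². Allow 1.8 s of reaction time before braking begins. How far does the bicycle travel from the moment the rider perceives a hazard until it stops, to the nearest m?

16 km/h ÷ 3.6 = 4.4444 m/s.
Reaction distance = v·t_r = 4.4444 × 1.8 = 8.000 m.
Braking distance = v²/(2a) = 4.4444² / (2 × 4.300) = 19.753 / 8.600 = 2.297 m.
Total = 8.000 + 2.297 = 10.297 m.

Total stopping distance ≈ 10 m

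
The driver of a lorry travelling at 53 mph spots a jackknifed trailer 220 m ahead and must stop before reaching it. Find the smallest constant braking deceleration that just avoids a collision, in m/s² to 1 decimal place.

53 mph × 0.44704 = 23.6931 m/s.
v² = 2a·d ⇒ a = v²/(2d) = 23.6931² / (2 × 220.000) = 561.363 / 440.000 = 1.2758 m/s².

Required deceleration ≈ 1.3 m/s²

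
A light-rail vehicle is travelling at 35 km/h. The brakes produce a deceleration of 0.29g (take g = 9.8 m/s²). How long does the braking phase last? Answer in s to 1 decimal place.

35 km/h ÷ 3.6 = 9.7222 m/s.
a = 0.29 × 9.8 = 2.842 m/s².
Braking time = v/a = 9.7222 / 2.842 = 3.421 s.

Braking time ≈ 3.4 s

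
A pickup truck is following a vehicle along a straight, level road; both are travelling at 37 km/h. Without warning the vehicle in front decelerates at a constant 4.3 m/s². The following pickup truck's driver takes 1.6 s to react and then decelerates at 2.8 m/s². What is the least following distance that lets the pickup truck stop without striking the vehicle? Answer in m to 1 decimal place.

37 km/h ÷ 3.6 = 10.2778 m/s.
Leader travels v²/(2a_L) = 105.633 / 8.600 = 12.283 m before stopping.
Follower covers v·t_r = 10.2778 × 1.6 = 16.444 m while reacting, then v²/(2a_F) = 105.633 / 5.600 = 18.863 m while braking, for a total of 16.444 + 18.863 = 35.307 m.
Since a_F ≤ a_L and the follower starts braking later, the follower is never slower than the leader, so the closest approach is when both have stopped.
Minimum gap = 35.307 − 12.283 = 23.024 m.

Minimum gap ≈ 23.0 m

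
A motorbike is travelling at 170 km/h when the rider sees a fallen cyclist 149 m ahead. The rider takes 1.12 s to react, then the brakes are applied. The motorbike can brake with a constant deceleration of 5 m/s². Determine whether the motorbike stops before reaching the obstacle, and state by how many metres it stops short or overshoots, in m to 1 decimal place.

170 km/h ÷ 3.6 = 47.2222 m/s.
Reaction distance = 47.2222 × 1.12 = 52.889 m.
Braking distance = v²/(2a) = 2229.936 / 10.000 = 222.994 m.
Total stopping distance = 52.889 + 222.994 = 275.883 m, vs 149 m available — it cannot stop in time and overshoots by 275.883 − 149 = 126.883 m.

No — it overshoots by 126.9 m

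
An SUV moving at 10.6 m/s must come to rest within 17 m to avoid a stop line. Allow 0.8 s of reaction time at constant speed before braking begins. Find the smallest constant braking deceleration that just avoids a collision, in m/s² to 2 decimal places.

Required deceleration ≈ 6.59 m/s²

Distance covered during reaction = 10.6000 × 0.8 = 8.480 m.
Distance available for braking: 17 − 8.480 = 8.520 m.
v² = 2a·d ⇒ a = v²/(2d) = 10.6000² / (2 × 8.520) = 112.360 / 17.040 = 6.5939 m/s².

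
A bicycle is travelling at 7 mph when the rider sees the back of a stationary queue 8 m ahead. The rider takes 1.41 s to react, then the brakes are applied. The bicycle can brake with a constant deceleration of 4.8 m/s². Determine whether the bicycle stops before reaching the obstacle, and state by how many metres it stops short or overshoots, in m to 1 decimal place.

Yes — it stops 2.6 m short of the obstacle

7 mph × 0.44704 = 3.1293 m/s.
Reaction distance = 3.1293 × 1.41 = 4.412 m.
Braking distance = v²/(2a) = 9.793 / 9.600 = 1.020 m.
Total stopping distance = 4.412 + 1.020 = 5.432 m, vs 8 m available — it stops with 8 − 5.432 = 2.568 m to spare.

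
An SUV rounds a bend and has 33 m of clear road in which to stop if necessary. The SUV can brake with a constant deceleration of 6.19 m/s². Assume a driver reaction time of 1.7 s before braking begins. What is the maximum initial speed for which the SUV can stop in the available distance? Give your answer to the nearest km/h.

Stopping distance: v·t_r + v²/(2a) = 33 with t_r = 1.7 s and a = 6.190 m/s².
So v² + 21.046 v − 408.54 = 0.
Positive root: v = −a·t_r + √((a·t_r)² + 2a·d) = −10.523 + √(110.734 + 408.54) = 12.2646 m/s.
12.2646 m/s × 3.6 = 44.153 km/h.

Maximum speed ≈ 44 km/h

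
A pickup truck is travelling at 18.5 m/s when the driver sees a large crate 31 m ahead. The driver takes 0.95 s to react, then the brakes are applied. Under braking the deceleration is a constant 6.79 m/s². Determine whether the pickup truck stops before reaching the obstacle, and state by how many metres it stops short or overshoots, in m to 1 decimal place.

Reaction distance = 18.5000 × 0.95 = 17.575 m.
Braking distance = v²/(2a) = 342.250 / 13.580 = 25.203 m.
Total stopping distance = 17.575 + 25.203 = 42.778 m, vs 31 m available — it cannot stop in time and overshoots by 42.778 − 31 = 11.778 m.

No — it overshoots by 11.8 m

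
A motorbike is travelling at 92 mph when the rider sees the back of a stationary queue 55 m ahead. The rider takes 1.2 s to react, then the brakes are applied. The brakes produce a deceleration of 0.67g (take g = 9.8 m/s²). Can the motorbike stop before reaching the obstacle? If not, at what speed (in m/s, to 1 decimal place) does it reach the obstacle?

No — it strikes the obstacle at 40.2 m/s

92 mph × 0.44704 = 41.1277 m/s.
a = 0.67 × 9.8 = 6.566 m/s².
Reaction distance = 41.1277 × 1.2 = 49.353 m.
Braking distance needed to stop: v²/(2a) = 1691.488 / 13.132 = 128.807 m, so total needed = 49.353 + 128.807 = 178.160 m > 55 m — it cannot stop.
Distance remaining when braking begins: 55 − 49.353 = 5.647 m.
v² = v₀² − 2a·d = 1691.488 − 2 × 6.566 × 5.647 = 1617.332 m²/s².
v = √1617.332 = 40.216 m/s.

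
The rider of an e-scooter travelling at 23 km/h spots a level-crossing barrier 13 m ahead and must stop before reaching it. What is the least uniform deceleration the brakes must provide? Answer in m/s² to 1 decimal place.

Required deceleration ≈ 1.6 m/s²

23 km/h ÷ 3.6 = 6.3889 m/s.
v² = 2a·d ⇒ a = v²/(2d) = 6.3889² / (2 × 13.000) = 40.818 / 26.000 = 1.5699 m/s².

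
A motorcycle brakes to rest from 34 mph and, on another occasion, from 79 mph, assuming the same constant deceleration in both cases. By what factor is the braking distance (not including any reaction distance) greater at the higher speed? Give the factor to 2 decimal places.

Factor ≈ 5.40

Braking distance d = v²/(2a), so with a fixed, d ∝ v².
Factor = (79/34)² = 2.3235² = 5.3987.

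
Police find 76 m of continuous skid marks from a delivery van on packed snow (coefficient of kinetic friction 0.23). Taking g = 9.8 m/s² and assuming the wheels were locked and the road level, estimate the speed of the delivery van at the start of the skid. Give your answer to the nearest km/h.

Initial speed ≈ 67 km/h

Deceleration a = μg = 0.23 × 9.8 = 2.254 m/s².
v = √(2a·d) = √(2 × 2.254 × 76) = √342.608 = 18.5097 m/s.
= 18.5097 × 3.6 = 66.635 km/h.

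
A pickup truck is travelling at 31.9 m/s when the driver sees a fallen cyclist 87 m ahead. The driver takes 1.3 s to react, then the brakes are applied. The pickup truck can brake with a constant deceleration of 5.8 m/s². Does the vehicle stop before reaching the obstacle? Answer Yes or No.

No

Reaction distance = 31.9000 × 1.3 = 41.470 m.
Braking distance = v²/(2a) = 1017.610 / 11.600 = 87.725 m.
Total stopping distance = 41.470 + 87.725 = 129.195 m, vs 87 m available — it cannot stop in time and overshoots by 129.195 − 87 = 42.195 m.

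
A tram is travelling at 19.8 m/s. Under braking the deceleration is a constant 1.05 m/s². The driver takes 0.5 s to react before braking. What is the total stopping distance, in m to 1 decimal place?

Reaction distance = v·t_r = 19.8000 × 0.5 = 9.900 m.
Braking distance = v²/(2a) = 19.8000² / (2 × 1.050) = 392.040 / 2.100 = 186.686 m.
Total = 9.900 + 186.686 = 196.586 m.

Total stopping distance ≈ 196.6 m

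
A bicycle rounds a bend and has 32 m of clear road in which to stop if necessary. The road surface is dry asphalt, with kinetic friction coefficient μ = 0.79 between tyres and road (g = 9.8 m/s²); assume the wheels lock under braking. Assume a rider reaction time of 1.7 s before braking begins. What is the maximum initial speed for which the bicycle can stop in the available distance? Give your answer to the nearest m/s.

Maximum speed ≈ 13 m/s

a = μg = 0.79 × 9.8 = 7.742 m/s².
Stopping distance: v·t_r + v²/(2a) = 32 with t_r = 1.7 s and a = 7.742 m/s².
So v² + 26.323 v − 495.49 = 0.
Positive root: v = −a·t_r + √((a·t_r)² + 2a·d) = −13.161 + √(173.212 + 495.49) = 12.6983 m/s.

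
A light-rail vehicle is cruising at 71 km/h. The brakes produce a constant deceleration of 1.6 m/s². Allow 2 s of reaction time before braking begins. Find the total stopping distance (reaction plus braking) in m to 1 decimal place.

Total stopping distance ≈ 161.0 m

71 km/h ÷ 3.6 = 19.7222 m/s.
Reaction distance = v·t_r = 19.7222 × 2 = 39.444 m.
Braking distance = v²/(2a) = 19.7222² / (2 × 1.600) = 388.965 / 3.200 = 121.552 m.
Total = 39.444 + 121.552 = 160.996 m.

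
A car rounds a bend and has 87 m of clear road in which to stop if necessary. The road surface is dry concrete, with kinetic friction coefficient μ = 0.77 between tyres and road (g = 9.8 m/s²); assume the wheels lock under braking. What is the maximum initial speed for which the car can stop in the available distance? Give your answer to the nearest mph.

Maximum speed ≈ 81 mph

a = μg = 0.77 × 9.8 = 7.546 m/s².
v²/(2a) = d ⇒ v = √(2 × 7.546 × 87) = √1313.00 = 36.2353 m/s.
36.2353 m/s ÷ 0.44704 = 81.056 mph.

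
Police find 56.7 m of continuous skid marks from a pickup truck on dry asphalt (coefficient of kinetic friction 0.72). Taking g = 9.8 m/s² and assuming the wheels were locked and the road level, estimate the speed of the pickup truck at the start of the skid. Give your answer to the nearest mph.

Initial speed ≈ 63 mph

Deceleration a = μg = 0.72 × 9.8 = 7.056 m/s².
v = √(2a·d) = √(2 × 7.056 × 56.7) = √800.150 = 28.2869 m/s.
= 28.2869 ÷ 0.44704 = 63.276 mph.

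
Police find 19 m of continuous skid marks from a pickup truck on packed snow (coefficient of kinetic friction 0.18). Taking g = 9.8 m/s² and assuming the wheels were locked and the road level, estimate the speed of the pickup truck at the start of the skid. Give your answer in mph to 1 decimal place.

Deceleration a = μg = 0.18 × 9.8 = 1.764 m/s².
v = √(2a·d) = √(2 × 1.764 × 19) = √67.032 = 8.1873 m/s.
= 8.1873 ÷ 0.44704 = 18.314 mph.

Initial speed ≈ 18.3 mph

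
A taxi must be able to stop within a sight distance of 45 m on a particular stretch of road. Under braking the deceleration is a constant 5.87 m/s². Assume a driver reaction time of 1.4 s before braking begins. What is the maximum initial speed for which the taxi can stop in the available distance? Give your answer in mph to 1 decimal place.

Maximum speed ≈ 36.2 mph

Stopping distance: v·t_r + v²/(2a) = 45 with t_r = 1.4 s and a = 5.870 m/s².
So v² + 16.436 v − 528.30 = 0.
Positive root: v = −a·t_r + √((a·t_r)² + 2a·d) = −8.218 + √(67.536 + 528.30) = 16.1918 m/s.
16.1918 m/s ÷ 0.44704 = 36.220 mph.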